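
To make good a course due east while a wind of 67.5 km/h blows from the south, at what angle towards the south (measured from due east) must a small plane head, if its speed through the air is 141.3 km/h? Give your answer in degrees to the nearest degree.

The wind pushes perpendicular to the desired track; the heading must have a component into the wind equal to 67.5 km/h: 141.3 sin θ = 67.5.
sin θ = 0.4777, so θ = 28.536°.

29°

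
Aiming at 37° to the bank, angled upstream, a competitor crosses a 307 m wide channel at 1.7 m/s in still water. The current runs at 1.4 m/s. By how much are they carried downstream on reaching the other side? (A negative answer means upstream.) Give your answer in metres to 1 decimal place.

12.7 m

Perpendicular speed = 1.023 m/s; crossing time = 307 / 1.023 = 300.073 s.
Net downstream speed = 0.042 m/s.
Drift = 0.042 × 300.073 = 12.699 m (downstream).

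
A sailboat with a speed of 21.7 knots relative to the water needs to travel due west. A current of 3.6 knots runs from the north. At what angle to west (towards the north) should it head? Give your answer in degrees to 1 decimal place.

9.5°

The current pushes perpendicular to the desired track; the heading must have a component into the current equal to 3.6 knots: 21.7 sin θ = 3.6.
sin θ = 0.1659, so θ = 9.549°.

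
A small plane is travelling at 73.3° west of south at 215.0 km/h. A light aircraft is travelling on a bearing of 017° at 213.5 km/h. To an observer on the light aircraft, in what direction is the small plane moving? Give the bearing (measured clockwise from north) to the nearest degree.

225°

Taking east as x and north as y: small plane velocity = (-205.932, -61.783) km/h; light aircraft velocity = (62.421, 204.171) km/h.
Velocity of small plane relative to light aircraft = (-205.932, -61.783) − (62.421, 204.171) = (-268.353, -265.954) km/h.
Bearing = atan2(-268.35, -265.95) = 225.26° clockwise from north.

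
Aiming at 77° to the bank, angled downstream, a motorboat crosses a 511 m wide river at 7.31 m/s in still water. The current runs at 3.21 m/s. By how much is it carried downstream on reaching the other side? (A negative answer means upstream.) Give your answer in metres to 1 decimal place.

Perpendicular speed = 7.123 m/s; crossing time = 511 / 7.123 = 71.743 s.
Net downstream speed = 4.854 m/s.
Drift = 4.854 × 71.743 = 348.269 m (downstream).

348.3 m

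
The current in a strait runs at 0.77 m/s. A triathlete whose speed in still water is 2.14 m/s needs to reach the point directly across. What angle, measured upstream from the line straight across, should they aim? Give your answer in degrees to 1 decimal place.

To cancel the current, the upstream component of the triathlete's velocity must equal the flow: 2.14 sin θ = 0.77.
sin θ = 0.77 / 2.14 = 0.3598.
θ = arcsin(0.3598) = 21.089°.

21.1°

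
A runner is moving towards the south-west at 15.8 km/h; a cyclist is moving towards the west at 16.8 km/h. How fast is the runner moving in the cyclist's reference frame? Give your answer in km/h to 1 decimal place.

12.5 km/h

Taking east as x and north as y: runner velocity = (-11.172, -11.172) km/h; cyclist velocity = (-16.800, 0.000) km/h.
Velocity of runner relative to cyclist = (-11.172, -11.172) − (-16.800, 0.000) = (5.628, -11.172) km/h.
Magnitude = |(5.628, -11.172)| = 12.510 km/h.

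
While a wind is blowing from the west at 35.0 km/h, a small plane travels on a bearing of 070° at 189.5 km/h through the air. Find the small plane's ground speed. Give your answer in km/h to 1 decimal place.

222.7 km/h

Taking east as x and north as y: velocity relative to the air = (178.072, 64.813) km/h; the air relative to ground = (35.000, 0.000) km/h.
Velocity relative to ground = (178.072, 64.813) + (35.000, 0.000) = (213.072, 64.813) km/h.
Speed = |(213.072, 64.813)| = 222.711 km/h.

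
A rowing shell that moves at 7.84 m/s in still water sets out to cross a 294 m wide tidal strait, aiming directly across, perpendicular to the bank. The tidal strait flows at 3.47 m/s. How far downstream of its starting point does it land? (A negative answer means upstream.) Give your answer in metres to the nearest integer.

130 m

Perpendicular speed = 7.840 m/s; crossing time = 294 / 7.840 = 37.500 s.
Net downstream speed = 3.470 m/s.
Drift = 3.470 × 37.500 = 130.125 m (downstream).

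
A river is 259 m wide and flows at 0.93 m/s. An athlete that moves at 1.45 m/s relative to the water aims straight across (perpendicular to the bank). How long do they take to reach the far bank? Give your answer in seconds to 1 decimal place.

The component of the athlete's velocity perpendicular to the bank is 1.45 m/s.
The flow acts along the bank and has no component across it.
Time = 259 / 1.450 = 178.621 s.

178.6 s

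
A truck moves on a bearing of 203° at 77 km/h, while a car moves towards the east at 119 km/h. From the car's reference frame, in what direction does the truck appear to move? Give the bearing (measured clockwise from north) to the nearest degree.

Taking east as x and north as y: truck velocity = (-30.086, -70.879) km/h; car velocity = (119.000, 0.000) km/h.
Velocity of truck relative to car = (-30.086, -70.879) − (119.000, 0.000) = (-149.086, -70.879) km/h.
Bearing = atan2(-149.09, -70.88) = 244.57° clockwise from north.

245°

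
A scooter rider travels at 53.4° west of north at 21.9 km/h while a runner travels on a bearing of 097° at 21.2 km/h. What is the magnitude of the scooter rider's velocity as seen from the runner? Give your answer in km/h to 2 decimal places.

41.67 km/h

Taking east as x and north as y: scooter rider velocity = (-17.582, 13.057) km/h; runner velocity = (21.042, -2.584) km/h.
Velocity of scooter rider relative to runner = (-17.582, 13.057) − (21.042, -2.584) = (-38.624, 15.641) km/h.
Magnitude = |(-38.624, 15.641)| = 41.670 km/h.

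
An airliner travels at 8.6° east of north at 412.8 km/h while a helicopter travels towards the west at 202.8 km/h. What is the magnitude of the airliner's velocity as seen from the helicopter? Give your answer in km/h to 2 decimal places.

486.38 km/h

Taking east as x and north as y: airliner velocity = (61.728, 408.159) km/h; helicopter velocity = (-202.800, 0.000) km/h.
Velocity of airliner relative to helicopter = (61.728, 408.159) − (-202.800, 0.000) = (264.528, 408.159) km/h.
Magnitude = |(264.528, 408.159)| = 486.383 km/h.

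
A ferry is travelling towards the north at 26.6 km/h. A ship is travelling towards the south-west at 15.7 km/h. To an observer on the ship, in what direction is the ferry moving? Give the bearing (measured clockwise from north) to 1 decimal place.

Taking east as x and north as y: ferry velocity = (0.000, 26.600) km/h; ship velocity = (-11.102, -11.102) km/h.
Velocity of ferry relative to ship = (0.000, 26.600) − (-11.102, -11.102) = (11.102, 37.702) km/h.
Bearing = atan2(11.10, 37.70) = 16.41° clockwise from north.

016.4°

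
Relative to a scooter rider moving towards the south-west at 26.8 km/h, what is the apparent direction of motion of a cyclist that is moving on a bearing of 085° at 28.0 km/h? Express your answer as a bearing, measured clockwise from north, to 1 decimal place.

Taking east as x and north as y: cyclist velocity = (27.893, 2.440) km/h; scooter rider velocity = (-18.950, -18.950) km/h.
Velocity of cyclist relative to scooter rider = (27.893, 2.440) − (-18.950, -18.950) = (46.844, 21.391) km/h.
Bearing = atan2(46.84, 21.39) = 65.46° clockwise from north.

065.5°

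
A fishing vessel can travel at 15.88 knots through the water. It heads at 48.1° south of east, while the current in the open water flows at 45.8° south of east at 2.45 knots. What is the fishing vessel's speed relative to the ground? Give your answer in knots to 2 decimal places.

Taking east as x and north as y: velocity relative to the water = (10.605, -11.820) knots; the water relative to ground = (1.708, -1.756) knots.
Velocity relative to ground = (10.605, -11.820) + (1.708, -1.756) = (12.313, -13.576) knots.
Speed = |(12.313, -13.576)| = 18.328 knots.

18.33 knots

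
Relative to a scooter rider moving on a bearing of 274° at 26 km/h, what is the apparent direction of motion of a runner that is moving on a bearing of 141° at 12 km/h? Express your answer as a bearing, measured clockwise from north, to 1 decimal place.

108.4°

Taking east as x and north as y: runner velocity = (7.552, -9.326) km/h; scooter rider velocity = (-25.937, 1.814) km/h.
Velocity of runner relative to scooter rider = (7.552, -9.326) − (-25.937, 1.814) = (33.489, -11.139) km/h.
Bearing = atan2(33.49, -11.14) = 108.40° clockwise from north.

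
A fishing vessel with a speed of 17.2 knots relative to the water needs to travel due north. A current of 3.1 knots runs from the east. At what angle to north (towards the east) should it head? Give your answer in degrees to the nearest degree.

10°

The current pushes perpendicular to the desired track; the heading must have a component into the current equal to 3.1 knots: 17.2 sin θ = 3.1.
sin θ = 0.1802, so θ = 10.383°.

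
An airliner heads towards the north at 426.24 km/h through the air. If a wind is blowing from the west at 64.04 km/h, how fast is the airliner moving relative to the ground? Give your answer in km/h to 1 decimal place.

431.0 km/h

Taking east as x and north as y: velocity relative to the air = (0.000, 426.240) km/h; the air relative to ground = (64.040, 0.000) km/h.
Velocity relative to ground = (0.000, 426.240) + (64.040, 0.000) = (64.040, 426.240) km/h.
Speed = |(64.040, 426.240)| = 431.024 km/h.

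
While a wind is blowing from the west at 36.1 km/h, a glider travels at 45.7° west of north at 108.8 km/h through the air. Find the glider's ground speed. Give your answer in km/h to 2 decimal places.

86.71 km/h

Taking east as x and north as y: velocity relative to the air = (-77.867, 75.988) km/h; the air relative to ground = (36.100, 0.000) km/h.
Velocity relative to ground = (-77.867, 75.988) + (36.100, 0.000) = (-41.767, 75.988) km/h.
Speed = |(-41.767, 75.988)| = 86.710 km/h.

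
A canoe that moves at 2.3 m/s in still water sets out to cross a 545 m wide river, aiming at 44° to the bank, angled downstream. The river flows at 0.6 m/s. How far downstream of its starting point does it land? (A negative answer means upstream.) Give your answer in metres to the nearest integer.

769 m

Perpendicular speed = 1.598 m/s; crossing time = 545 / 1.598 = 341.112 s.
Net downstream speed = 2.254 m/s.
Drift = 2.254 × 341.112 = 769.031 m (downstream).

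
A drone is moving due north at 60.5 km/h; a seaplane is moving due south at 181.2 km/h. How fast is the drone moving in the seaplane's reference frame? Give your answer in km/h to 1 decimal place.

Taking east as x and north as y: drone velocity = (0.000, 60.500) km/h; seaplane velocity = (0.000, -181.200) km/h.
Velocity of drone relative to seaplane = (0.000, 60.500) − (0.000, -181.200) = (0.000, 241.700) km/h.
Magnitude = |(0.000, 241.700)| = 241.700 km/h.

241.7 km/h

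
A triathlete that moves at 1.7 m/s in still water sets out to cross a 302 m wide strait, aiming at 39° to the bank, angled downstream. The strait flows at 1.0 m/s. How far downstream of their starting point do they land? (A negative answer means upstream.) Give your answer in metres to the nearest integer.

Perpendicular speed = 1.070 m/s; crossing time = 302 / 1.070 = 282.284 s.
Net downstream speed = 2.321 m/s.
Drift = 2.321 × 282.284 = 655.223 m (downstream).

655 m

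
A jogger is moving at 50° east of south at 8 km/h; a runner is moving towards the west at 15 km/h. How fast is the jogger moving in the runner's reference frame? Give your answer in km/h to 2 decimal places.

Taking east as x and north as y: jogger velocity = (6.128, -5.142) km/h; runner velocity = (-15.000, 0.000) km/h.
Velocity of jogger relative to runner = (6.128, -5.142) − (-15.000, 0.000) = (21.128, -5.142) km/h.
Magnitude = |(21.128, -5.142)| = 21.745 km/h.

21.75 km/h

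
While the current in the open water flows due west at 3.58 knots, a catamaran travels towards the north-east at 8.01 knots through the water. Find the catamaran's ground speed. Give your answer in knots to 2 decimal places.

Taking east as x and north as y: velocity relative to the water = (5.664, 5.664) knots; the water relative to ground = (-3.580, 0.000) knots.
Velocity relative to ground = (5.664, 5.664) + (-3.580, 0.000) = (2.084, 5.664) knots.
Speed = |(2.084, 5.664)| = 6.035 knots.

6.04 knots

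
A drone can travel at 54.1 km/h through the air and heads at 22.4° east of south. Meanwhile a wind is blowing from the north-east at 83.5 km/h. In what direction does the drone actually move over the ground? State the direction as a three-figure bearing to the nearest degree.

199°

Taking east as x and north as y: velocity relative to the air = (20.616, -50.018) km/h; the air relative to ground = (-59.043, -59.043) km/h.
Velocity relative to ground = (20.616, -50.018) + (-59.043, -59.043) = (-38.428, -109.061) km/h.
Bearing = atan2(-38.43, -109.06) = 199.41° clockwise from north.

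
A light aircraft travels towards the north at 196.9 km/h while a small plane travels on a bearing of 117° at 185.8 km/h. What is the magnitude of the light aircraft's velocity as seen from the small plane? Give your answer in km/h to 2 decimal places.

326.36 km/h

Taking east as x and north as y: light aircraft velocity = (0.000, 196.900) km/h; small plane velocity = (165.549, -84.351) km/h.
Velocity of light aircraft relative to small plane = (0.000, 196.900) − (165.549, -84.351) = (-165.549, 281.251) km/h.
Magnitude = |(-165.549, 281.251)| = 326.357 km/h.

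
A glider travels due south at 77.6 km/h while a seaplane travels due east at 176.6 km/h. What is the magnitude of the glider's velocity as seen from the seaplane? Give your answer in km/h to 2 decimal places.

Taking east as x and north as y: glider velocity = (0.000, -77.600) km/h; seaplane velocity = (176.600, 0.000) km/h.
Velocity of glider relative to seaplane = (0.000, -77.600) − (176.600, 0.000) = (-176.600, -77.600) km/h.
Magnitude = |(-176.600, -77.600)| = 192.897 km/h.

192.90 km/h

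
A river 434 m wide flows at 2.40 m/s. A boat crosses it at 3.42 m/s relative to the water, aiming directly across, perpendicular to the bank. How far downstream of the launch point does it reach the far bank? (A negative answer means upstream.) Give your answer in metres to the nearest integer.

Perpendicular speed = 3.420 m/s; crossing time = 434 / 3.420 = 126.901 s.
Net downstream speed = 2.400 m/s.
Drift = 2.400 × 126.901 = 304.561 m (downstream).

305 m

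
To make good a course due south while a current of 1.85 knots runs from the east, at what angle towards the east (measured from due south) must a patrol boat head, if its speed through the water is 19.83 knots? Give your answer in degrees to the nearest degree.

The current pushes perpendicular to the desired track; the heading must have a component into the current equal to 1.85 knots: 19.83 sin θ = 1.85.
sin θ = 0.0933, so θ = 5.353°.

5°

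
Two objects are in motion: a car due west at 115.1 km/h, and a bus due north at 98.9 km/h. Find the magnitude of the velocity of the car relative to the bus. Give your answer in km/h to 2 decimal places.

151.75 km/h

Taking east as x and north as y: car velocity = (-115.100, 0.000) km/h; bus velocity = (0.000, 98.900) km/h.
Velocity of car relative to bus = (-115.100, 0.000) − (0.000, 98.900) = (-115.100, -98.900) km/h.
Magnitude = |(-115.100, -98.900)| = 151.754 km/h.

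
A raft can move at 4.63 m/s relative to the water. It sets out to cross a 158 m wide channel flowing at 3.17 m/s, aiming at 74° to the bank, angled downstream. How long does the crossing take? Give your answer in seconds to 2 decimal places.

The component of the raft's velocity perpendicular to the bank is 4.63 × sin 74° = 4.451 m/s.
Only the cross-stream component determines the crossing time; the current contributes nothing perpendicular to the bank.
Time = 158 / 4.451 = 35.500 s.

35.50 s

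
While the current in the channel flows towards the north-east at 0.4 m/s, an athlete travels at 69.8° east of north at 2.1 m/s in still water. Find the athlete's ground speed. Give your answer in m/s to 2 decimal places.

2.47 m/s

Taking east as x and north as y: velocity relative to the water = (1.971, 0.725) m/s; the water relative to ground = (0.283, 0.283) m/s.
Velocity relative to ground = (1.971, 0.725) + (0.283, 0.283) = (2.254, 1.008) m/s.
Speed = |(2.254, 1.008)| = 2.469 m/s.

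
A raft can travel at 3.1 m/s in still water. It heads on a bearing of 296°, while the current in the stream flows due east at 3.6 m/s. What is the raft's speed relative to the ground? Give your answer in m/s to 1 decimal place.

Taking east as x and north as y: velocity relative to the water = (-2.786, 1.359) m/s; the water relative to ground = (3.600, 0.000) m/s.
Velocity relative to ground = (-2.786, 1.359) + (3.600, 0.000) = (0.814, 1.359) m/s.
Speed = |(0.814, 1.359)| = 1.584 m/s.

1.6 m/s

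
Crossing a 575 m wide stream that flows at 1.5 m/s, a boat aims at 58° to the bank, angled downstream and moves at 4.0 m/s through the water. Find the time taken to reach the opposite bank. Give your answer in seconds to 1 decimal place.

The component of the boat's velocity perpendicular to the bank is 4.0 × sin 58° = 3.392 m/s.
The flow acts along the bank and has no component across it.
Time = 575 / 3.392 = 169.507 s.

169.5 s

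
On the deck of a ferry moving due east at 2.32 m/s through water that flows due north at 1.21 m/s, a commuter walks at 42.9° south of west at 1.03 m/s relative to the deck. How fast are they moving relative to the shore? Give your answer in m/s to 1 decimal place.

1.6 m/s

In east/north components (m/s): commuter relative to ferry = (-0.755, -0.701); ferry relative to water = (2.320, 0.000); water relative to ground = (0.000, 1.210).
Sum = (1.565, 0.509) m/s.
Speed = |(1.565, 0.509)| = 1.646 m/s.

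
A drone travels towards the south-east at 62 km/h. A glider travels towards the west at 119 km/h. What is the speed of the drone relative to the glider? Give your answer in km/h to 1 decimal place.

168.6 km/h

Taking east as x and north as y: drone velocity = (43.841, -43.841) km/h; glider velocity = (-119.000, 0.000) km/h.
Velocity of drone relative to glider = (43.841, -43.841) − (-119.000, 0.000) = (162.841, -43.841) km/h.
Magnitude = |(162.841, -43.841)| = 168.639 km/h.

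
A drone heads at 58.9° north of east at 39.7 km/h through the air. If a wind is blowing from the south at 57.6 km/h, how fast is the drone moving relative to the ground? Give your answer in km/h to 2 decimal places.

93.86 km/h

Taking east as x and north as y: velocity relative to the air = (20.506, 33.994) km/h; the air relative to ground = (0.000, 57.600) km/h.
Velocity relative to ground = (20.506, 33.994) + (0.000, 57.600) = (20.506, 91.594) km/h.
Speed = |(20.506, 91.594)| = 93.861 km/h.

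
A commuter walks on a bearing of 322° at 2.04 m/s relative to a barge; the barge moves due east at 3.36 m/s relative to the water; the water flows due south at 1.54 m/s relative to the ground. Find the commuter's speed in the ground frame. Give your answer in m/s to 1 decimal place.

In east/north components (m/s): commuter relative to barge = (-1.256, 1.608); barge relative to water = (3.360, 0.000); water relative to ground = (0.000, -1.540).
Sum = (2.104, 0.068) m/s.
Speed = |(2.104, 0.068)| = 2.105 m/s.

2.1 m/s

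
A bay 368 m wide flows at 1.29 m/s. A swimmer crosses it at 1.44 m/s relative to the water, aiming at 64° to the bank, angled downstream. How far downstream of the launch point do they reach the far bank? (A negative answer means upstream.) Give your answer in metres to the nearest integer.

546 m

Perpendicular speed = 1.294 m/s; crossing time = 368 / 1.294 = 284.332 s.
Net downstream speed = 1.921 m/s.
Drift = 1.921 × 284.332 = 546.273 m (downstream).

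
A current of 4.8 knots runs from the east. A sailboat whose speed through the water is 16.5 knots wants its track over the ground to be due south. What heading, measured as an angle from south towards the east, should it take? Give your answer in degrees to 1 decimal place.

16.9°

The current pushes perpendicular to the desired track; the heading must have a component into the current equal to 4.8 knots: 16.5 sin θ = 4.8.
sin θ = 0.2909, so θ = 16.912°.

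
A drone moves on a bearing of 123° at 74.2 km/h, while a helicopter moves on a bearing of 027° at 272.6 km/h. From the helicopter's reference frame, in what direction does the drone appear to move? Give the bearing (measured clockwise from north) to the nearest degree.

Taking east as x and north as y: drone velocity = (62.229, -40.412) km/h; helicopter velocity = (123.758, 242.888) km/h.
Velocity of drone relative to helicopter = (62.229, -40.412) − (123.758, 242.888) = (-61.528, -283.301) km/h.
Bearing = atan2(-61.53, -283.30) = 192.25° clockwise from north.

192°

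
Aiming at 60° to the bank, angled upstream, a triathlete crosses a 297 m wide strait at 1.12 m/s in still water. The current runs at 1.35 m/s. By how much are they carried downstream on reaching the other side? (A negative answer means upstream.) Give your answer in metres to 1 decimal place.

Perpendicular speed = 0.970 m/s; crossing time = 297 / 0.970 = 306.202 s.
Net downstream speed = 0.790 m/s.
Drift = 0.790 × 306.202 = 241.899 m (downstream).

241.9 m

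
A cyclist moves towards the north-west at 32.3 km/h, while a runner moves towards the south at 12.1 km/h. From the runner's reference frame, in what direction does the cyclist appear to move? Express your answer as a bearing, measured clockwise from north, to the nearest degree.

327°

Taking east as x and north as y: cyclist velocity = (-22.840, 22.840) km/h; runner velocity = (0.000, -12.100) km/h.
Velocity of cyclist relative to runner = (-22.840, 22.840) − (0.000, -12.100) = (-22.840, 34.940) km/h.
Bearing = atan2(-22.84, 34.94) = 326.83° clockwise from north.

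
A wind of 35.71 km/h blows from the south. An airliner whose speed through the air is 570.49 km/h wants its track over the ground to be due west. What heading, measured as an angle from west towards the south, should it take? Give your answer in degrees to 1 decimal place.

The wind pushes perpendicular to the desired track; the heading must have a component into the wind equal to 35.71 km/h: 570.49 sin θ = 35.71.
sin θ = 0.0626, so θ = 3.589°.

3.6°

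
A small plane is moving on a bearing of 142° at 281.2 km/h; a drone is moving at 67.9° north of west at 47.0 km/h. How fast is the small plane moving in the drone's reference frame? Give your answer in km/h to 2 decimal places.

326.66 km/h

Taking east as x and north as y: small plane velocity = (173.124, -221.589) km/h; drone velocity = (-17.683, 43.547) km/h.
Velocity of small plane relative to drone = (173.124, -221.589) − (-17.683, 43.547) = (190.807, -265.135) km/h.
Magnitude = |(190.807, -265.135)| = 326.656 km/h.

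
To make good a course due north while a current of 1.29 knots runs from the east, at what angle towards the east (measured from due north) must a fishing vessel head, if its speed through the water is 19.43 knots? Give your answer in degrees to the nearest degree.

4°

The current pushes perpendicular to the desired track; the heading must have a component into the current equal to 1.29 knots: 19.43 sin θ = 1.29.
sin θ = 0.0664, so θ = 3.807°.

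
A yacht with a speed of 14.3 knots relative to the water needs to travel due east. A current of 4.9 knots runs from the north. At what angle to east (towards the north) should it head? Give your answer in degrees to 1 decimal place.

20.0°

The current pushes perpendicular to the desired track; the heading must have a component into the current equal to 4.9 knots: 14.3 sin θ = 4.9.
sin θ = 0.3427, so θ = 20.039°.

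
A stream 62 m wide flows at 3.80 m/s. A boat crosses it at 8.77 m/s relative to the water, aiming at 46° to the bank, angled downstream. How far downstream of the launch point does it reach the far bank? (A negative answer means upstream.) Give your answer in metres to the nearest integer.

97 m

Perpendicular speed = 6.309 m/s; crossing time = 62 / 6.309 = 9.828 s.
Net downstream speed = 9.892 m/s.
Drift = 9.892 × 9.828 = 97.218 m (downstream).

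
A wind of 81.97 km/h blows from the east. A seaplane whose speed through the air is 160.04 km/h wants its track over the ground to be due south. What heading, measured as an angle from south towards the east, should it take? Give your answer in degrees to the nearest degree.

31°

The wind pushes perpendicular to the desired track; the heading must have a component into the wind equal to 81.97 km/h: 160.04 sin θ = 81.97.
sin θ = 0.5122, so θ = 30.809°.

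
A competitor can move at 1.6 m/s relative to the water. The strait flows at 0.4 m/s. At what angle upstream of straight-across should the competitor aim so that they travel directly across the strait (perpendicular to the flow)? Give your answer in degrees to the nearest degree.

14°

To cancel the current, the upstream component of the competitor's velocity must equal the flow: 1.6 sin θ = 0.4.
sin θ = 0.4 / 1.6 = 0.2500.
θ = arcsin(0.2500) = 14.478°.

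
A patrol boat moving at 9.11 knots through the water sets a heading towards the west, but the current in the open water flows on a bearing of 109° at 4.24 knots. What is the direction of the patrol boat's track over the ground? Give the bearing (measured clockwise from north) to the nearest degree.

Taking east as x and north as y: velocity relative to the water = (-9.110, 0.000) knots; the water relative to ground = (4.009, -1.380) knots.
Velocity relative to ground = (-9.110, 0.000) + (4.009, -1.380) = (-5.101, -1.380) knots.
Bearing = atan2(-5.10, -1.38) = 254.86° clockwise from north.

255°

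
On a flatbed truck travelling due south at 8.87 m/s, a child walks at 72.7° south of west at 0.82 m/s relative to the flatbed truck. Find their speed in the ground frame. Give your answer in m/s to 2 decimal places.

Taking east as x and north as y: flatbed truck velocity = (0.000, -8.870) m/s; child velocity relative to flatbed truck = (-0.244, -0.783) m/s.
Velocity relative to ground = (0.000, -8.870) + (-0.244, -0.783) = (-0.244, -9.653) m/s.
Speed = |(-0.244, -9.653)| = 9.656 m/s.

9.66 m/s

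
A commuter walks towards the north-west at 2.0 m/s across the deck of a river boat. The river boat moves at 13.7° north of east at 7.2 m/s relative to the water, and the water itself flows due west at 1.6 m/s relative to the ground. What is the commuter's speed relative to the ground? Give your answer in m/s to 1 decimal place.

5.1 m/s

In east/north components (m/s): commuter relative to river boat = (-1.414, 1.414); river boat relative to water = (6.995, 1.705); water relative to ground = (-1.600, 0.000).
Sum = (3.981, 3.119) m/s.
Speed = |(3.981, 3.119)| = 5.058 m/s.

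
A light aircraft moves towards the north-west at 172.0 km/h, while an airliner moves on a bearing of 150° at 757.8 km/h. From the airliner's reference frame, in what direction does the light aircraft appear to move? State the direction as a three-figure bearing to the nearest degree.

327°

Taking east as x and north as y: light aircraft velocity = (-121.622, 121.622) km/h; airliner velocity = (378.900, -656.274) km/h.
Velocity of light aircraft relative to airliner = (-121.622, 121.622) − (378.900, -656.274) = (-500.522, 777.896) km/h.
Bearing = atan2(-500.52, 777.90) = 327.24° clockwise from north.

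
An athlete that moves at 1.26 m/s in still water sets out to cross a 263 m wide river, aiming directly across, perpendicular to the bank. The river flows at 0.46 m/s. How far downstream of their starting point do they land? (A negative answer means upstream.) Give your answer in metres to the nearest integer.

Perpendicular speed = 1.260 m/s; crossing time = 263 / 1.260 = 208.730 s.
Net downstream speed = 0.460 m/s.
Drift = 0.460 × 208.730 = 96.016 m (downstream).

96 m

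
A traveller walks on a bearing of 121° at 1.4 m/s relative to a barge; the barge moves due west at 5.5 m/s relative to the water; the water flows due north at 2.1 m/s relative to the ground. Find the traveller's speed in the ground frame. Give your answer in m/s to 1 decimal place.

4.5 m/s

In east/north components (m/s): traveller relative to barge = (1.200, -0.721); barge relative to water = (-5.500, 0.000); water relative to ground = (0.000, 2.100).
Sum = (-4.300, 1.379) m/s.
Speed = |(-4.300, 1.379)| = 4.516 m/s.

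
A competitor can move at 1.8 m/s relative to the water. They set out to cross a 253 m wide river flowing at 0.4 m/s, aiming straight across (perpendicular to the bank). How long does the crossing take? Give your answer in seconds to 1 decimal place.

140.6 s

The component of the competitor's velocity perpendicular to the bank is 1.8 m/s.
Only the cross-stream component determines the crossing time; the current contributes nothing perpendicular to the bank.
Time = 253 / 1.800 = 140.556 s.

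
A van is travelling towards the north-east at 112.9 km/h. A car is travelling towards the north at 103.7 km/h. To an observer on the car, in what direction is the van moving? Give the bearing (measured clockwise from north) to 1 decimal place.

106.6°

Taking east as x and north as y: van velocity = (79.832, 79.832) km/h; car velocity = (0.000, 103.700) km/h.
Velocity of van relative to car = (79.832, 79.832) − (0.000, 103.700) = (79.832, -23.868) km/h.
Bearing = atan2(79.83, -23.87) = 106.65° clockwise from north.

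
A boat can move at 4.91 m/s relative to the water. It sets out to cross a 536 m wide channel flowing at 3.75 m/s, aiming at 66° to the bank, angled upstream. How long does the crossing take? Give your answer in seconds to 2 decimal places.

The component of the boat's velocity perpendicular to the bank is 4.91 × sin 66° = 4.486 m/s.
The current is parallel to the bank, so it does not affect the crossing time.
Time = 536 / 4.486 = 119.496 s.

119.50 s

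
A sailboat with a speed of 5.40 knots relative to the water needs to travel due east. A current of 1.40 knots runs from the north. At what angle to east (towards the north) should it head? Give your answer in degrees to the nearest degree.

The current pushes perpendicular to the desired track; the heading must have a component into the current equal to 1.40 knots: 5.40 sin θ = 1.40.
sin θ = 0.2593, so θ = 15.026°.

15°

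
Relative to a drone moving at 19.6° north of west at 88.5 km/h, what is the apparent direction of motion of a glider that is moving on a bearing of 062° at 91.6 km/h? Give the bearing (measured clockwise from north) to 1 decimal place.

085.4°

Taking east as x and north as y: glider velocity = (80.878, 43.004) km/h; drone velocity = (-83.372, 29.687) km/h.
Velocity of glider relative to drone = (80.878, 43.004) − (-83.372, 29.687) = (164.250, 13.316) km/h.
Bearing = atan2(164.25, 13.32) = 85.37° clockwise from north.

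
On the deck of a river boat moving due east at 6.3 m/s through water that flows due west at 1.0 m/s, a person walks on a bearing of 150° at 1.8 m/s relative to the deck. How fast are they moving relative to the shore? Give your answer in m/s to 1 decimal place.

6.4 m/s

In east/north components (m/s): person relative to river boat = (0.900, -1.559); river boat relative to water = (6.300, 0.000); water relative to ground = (-1.000, 0.000).
Sum = (6.200, -1.559) m/s.
Speed = |(6.200, -1.559)| = 6.393 m/s.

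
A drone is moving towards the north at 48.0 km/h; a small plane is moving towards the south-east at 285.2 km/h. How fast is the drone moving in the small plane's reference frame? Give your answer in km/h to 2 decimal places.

Taking east as x and north as y: drone velocity = (0.000, 48.000) km/h; small plane velocity = (201.667, -201.667) km/h.
Velocity of drone relative to small plane = (0.000, 48.000) − (201.667, -201.667) = (-201.667, 249.667) km/h.
Magnitude = |(-201.667, 249.667)| = 320.941 km/h.

320.94 km/h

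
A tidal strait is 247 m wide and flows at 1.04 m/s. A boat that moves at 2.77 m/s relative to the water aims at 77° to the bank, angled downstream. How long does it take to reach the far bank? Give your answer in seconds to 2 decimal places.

91.52 s

The component of the boat's velocity perpendicular to the bank is 2.77 × sin 77° = 2.699 m/s.
Only the cross-stream component determines the crossing time; the current contributes nothing perpendicular to the bank.
Time = 247 / 2.699 = 91.515 s.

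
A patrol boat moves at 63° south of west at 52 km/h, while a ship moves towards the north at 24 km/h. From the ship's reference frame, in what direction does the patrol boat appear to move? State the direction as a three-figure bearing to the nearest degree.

Taking east as x and north as y: patrol boat velocity = (-23.608, -46.332) km/h; ship velocity = (0.000, 24.000) km/h.
Velocity of patrol boat relative to ship = (-23.608, -46.332) − (0.000, 24.000) = (-23.608, -70.332) km/h.
Bearing = atan2(-23.61, -70.33) = 198.55° clockwise from north.

199°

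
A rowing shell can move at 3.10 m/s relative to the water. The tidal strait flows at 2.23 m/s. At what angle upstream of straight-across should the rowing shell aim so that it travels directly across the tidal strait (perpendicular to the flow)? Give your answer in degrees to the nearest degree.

To cancel the current, the upstream component of the rowing shell's velocity must equal the flow: 3.10 sin θ = 2.23.
sin θ = 2.23 / 3.10 = 0.7194.
θ = arcsin(0.7194) = 46.001°.

46°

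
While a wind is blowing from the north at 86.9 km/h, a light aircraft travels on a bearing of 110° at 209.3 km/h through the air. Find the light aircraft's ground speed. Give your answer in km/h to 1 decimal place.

Taking east as x and north as y: velocity relative to the air = (196.678, -71.585) km/h; the air relative to ground = (0.000, -86.900) km/h.
Velocity relative to ground = (196.678, -71.585) + (0.000, -86.900) = (196.678, -158.485) km/h.
Speed = |(196.678, -158.485)| = 252.586 km/h.

252.6 km/h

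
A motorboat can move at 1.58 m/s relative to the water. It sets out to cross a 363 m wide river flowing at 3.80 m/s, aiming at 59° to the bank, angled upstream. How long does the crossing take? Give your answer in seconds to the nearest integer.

268 s

The component of the motorboat's velocity perpendicular to the bank is 1.58 × sin 59° = 1.354 m/s.
Only the cross-stream component determines the crossing time; the current contributes nothing perpendicular to the bank.
Time = 363 / 1.354 = 268.030 s.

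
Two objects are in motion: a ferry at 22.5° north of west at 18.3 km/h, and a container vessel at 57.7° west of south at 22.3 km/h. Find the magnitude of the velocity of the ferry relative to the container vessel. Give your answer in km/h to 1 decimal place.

Taking east as x and north as y: ferry velocity = (-16.907, 7.003) km/h; container vessel velocity = (-18.849, -11.916) km/h.
Velocity of ferry relative to container vessel = (-16.907, 7.003) − (-18.849, -11.916) = (1.942, 18.919) km/h.
Magnitude = |(1.942, 18.919)| = 19.019 km/h.

19.0 km/h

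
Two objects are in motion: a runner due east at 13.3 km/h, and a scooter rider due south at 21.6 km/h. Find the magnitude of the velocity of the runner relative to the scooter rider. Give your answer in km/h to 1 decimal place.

Taking east as x and north as y: runner velocity = (13.300, 0.000) km/h; scooter rider velocity = (0.000, -21.600) km/h.
Velocity of runner relative to scooter rider = (13.300, 0.000) − (0.000, -21.600) = (13.300, 21.600) km/h.
Magnitude = |(13.300, 21.600)| = 25.366 km/h.

25.4 km/h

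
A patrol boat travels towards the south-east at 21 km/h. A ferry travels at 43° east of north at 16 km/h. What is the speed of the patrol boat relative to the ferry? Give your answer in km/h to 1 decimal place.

Taking east as x and north as y: patrol boat velocity = (14.849, -14.849) km/h; ferry velocity = (10.912, 11.702) km/h.
Velocity of patrol boat relative to ferry = (14.849, -14.849) − (10.912, 11.702) = (3.937, -26.551) km/h.
Magnitude = |(3.937, -26.551)| = 26.841 km/h.

26.8 km/h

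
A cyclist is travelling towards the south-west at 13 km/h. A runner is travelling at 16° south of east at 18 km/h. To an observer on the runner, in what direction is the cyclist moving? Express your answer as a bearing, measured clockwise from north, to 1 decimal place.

Taking east as x and north as y: cyclist velocity = (-9.192, -9.192) km/h; runner velocity = (17.303, -4.961) km/h.
Velocity of cyclist relative to runner = (-9.192, -9.192) − (17.303, -4.961) = (-26.495, -4.231) km/h.
Bearing = atan2(-26.50, -4.23) = 260.93° clockwise from north.

260.9°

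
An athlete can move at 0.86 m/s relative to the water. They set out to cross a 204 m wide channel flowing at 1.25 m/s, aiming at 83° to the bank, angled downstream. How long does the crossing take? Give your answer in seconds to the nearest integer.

The component of the athlete's velocity perpendicular to the bank is 0.86 × sin 83° = 0.854 m/s.
The current is parallel to the bank, so it does not affect the crossing time.
Time = 204 / 0.854 = 238.991 s.

239 s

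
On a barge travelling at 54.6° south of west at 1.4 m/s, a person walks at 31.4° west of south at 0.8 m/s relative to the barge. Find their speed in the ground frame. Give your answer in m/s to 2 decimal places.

2.20 m/s

Taking east as x and north as y: barge velocity = (-0.811, -1.141) m/s; person velocity relative to barge = (-0.417, -0.683) m/s.
Velocity relative to ground = (-0.811, -1.141) + (-0.417, -0.683) = (-1.228, -1.824) m/s.
Speed = |(-1.228, -1.824)| = 2.199 m/s.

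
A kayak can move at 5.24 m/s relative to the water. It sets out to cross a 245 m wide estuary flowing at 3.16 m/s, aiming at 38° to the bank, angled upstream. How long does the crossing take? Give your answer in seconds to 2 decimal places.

The component of the kayak's velocity perpendicular to the bank is 5.24 × sin 38° = 3.226 m/s.
The flow acts along the bank and has no component across it.
Time = 245 / 3.226 = 75.944 s.

75.94 s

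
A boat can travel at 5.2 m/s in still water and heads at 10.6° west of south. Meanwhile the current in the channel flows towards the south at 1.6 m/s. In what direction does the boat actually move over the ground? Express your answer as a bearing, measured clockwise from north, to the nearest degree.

188°

Taking east as x and north as y: velocity relative to the water = (-0.957, -5.111) m/s; the water relative to ground = (0.000, -1.600) m/s.
Velocity relative to ground = (-0.957, -5.111) + (0.000, -1.600) = (-0.957, -6.711) m/s.
Bearing = atan2(-0.96, -6.71) = 188.11° clockwise from north.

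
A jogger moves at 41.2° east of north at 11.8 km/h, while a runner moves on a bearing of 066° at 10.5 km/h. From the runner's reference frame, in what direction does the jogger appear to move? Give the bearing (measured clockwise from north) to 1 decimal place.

338.5°

Taking east as x and north as y: jogger velocity = (7.773, 8.878) km/h; runner velocity = (9.592, 4.271) km/h.
Velocity of jogger relative to runner = (7.773, 8.878) − (9.592, 4.271) = (-1.820, 4.608) km/h.
Bearing = atan2(-1.82, 4.61) = 338.45° clockwise from north.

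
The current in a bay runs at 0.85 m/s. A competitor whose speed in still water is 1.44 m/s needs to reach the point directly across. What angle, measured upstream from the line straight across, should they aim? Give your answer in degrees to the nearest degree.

36°

To cancel the current, the upstream component of the competitor's velocity must equal the flow: 1.44 sin θ = 0.85.
sin θ = 0.85 / 1.44 = 0.5903.
θ = arcsin(0.5903) = 36.177°.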